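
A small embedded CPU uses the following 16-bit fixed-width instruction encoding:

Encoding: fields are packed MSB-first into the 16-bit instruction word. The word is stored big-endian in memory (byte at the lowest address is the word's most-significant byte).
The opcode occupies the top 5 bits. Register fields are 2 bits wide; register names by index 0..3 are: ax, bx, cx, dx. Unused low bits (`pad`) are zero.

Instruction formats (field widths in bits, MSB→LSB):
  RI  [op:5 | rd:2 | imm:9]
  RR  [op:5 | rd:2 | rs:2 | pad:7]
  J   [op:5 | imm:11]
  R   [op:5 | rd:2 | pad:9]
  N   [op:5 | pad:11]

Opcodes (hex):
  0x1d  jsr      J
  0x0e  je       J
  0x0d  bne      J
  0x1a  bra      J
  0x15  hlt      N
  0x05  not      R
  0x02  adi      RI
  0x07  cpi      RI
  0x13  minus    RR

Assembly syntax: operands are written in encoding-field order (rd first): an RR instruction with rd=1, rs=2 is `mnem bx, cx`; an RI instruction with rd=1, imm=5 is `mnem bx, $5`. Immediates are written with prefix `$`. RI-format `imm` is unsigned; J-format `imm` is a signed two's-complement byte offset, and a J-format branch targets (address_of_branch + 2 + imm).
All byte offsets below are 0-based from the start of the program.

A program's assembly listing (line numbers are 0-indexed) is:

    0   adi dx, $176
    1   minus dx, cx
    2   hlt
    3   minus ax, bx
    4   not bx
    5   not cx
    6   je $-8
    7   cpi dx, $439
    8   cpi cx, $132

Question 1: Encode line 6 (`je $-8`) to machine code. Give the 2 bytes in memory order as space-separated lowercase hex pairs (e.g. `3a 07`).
line 6 (je): pack op=0xe:5|imm=-8:11 = 0x77f8; big→ 77 f8

77 f8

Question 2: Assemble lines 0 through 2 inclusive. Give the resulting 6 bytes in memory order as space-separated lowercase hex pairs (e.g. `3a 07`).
line 0 (adi): pack op=0x2:5|rd=3:2|imm=176:9 = 0x16b0; big→ 16 b0
line 1 (minus): pack op=0x13:5|rd=3:2|rs=2:2|pad=0:7 = 0x9f00; big→ 9f 00
line 2 (hlt): pack op=0x15:5|pad=0:11 = 0xa800; big→ a8 00

16 b0 9f 00 a8 00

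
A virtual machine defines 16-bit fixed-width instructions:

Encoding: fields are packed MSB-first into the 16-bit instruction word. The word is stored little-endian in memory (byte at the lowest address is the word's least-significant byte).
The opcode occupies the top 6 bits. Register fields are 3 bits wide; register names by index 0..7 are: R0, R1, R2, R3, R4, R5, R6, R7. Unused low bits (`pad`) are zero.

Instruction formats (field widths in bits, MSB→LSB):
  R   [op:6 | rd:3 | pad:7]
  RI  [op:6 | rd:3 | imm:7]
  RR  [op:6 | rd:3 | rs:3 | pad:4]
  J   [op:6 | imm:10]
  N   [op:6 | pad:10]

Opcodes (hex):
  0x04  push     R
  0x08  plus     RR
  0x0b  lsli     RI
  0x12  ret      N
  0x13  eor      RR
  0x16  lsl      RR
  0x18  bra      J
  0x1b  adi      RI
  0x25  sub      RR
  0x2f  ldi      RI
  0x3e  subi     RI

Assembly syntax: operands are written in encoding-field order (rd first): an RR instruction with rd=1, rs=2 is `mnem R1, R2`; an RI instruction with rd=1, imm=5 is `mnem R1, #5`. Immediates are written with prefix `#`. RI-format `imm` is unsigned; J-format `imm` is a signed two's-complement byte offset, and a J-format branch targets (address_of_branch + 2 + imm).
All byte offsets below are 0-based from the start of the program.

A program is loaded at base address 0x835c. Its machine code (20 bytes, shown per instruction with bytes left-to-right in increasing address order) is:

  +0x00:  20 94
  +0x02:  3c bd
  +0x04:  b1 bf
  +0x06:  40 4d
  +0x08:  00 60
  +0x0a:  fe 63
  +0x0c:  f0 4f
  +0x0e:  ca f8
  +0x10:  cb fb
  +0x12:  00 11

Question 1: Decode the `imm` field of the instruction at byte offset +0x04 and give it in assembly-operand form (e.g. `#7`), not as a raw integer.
+0x04: b1 bf ⇒ word 0xbfb1 (little)
  op=0xbfb1>>10=0x2f ⇒ ldi (RI)
  rd@[9:7]=0x7 ⇒ R7
  imm@[6:0]=0x31 ⇒ #49

#49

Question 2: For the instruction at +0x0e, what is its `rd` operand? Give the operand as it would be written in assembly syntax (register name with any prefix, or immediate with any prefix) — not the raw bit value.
@+0e  little-endian(ca f8) = 0xf8ca
  opcode bits[15:10]=0x3e: subi/RI
  [9:7] rd=1 = R1
  [6:0] imm=74 = #74

R1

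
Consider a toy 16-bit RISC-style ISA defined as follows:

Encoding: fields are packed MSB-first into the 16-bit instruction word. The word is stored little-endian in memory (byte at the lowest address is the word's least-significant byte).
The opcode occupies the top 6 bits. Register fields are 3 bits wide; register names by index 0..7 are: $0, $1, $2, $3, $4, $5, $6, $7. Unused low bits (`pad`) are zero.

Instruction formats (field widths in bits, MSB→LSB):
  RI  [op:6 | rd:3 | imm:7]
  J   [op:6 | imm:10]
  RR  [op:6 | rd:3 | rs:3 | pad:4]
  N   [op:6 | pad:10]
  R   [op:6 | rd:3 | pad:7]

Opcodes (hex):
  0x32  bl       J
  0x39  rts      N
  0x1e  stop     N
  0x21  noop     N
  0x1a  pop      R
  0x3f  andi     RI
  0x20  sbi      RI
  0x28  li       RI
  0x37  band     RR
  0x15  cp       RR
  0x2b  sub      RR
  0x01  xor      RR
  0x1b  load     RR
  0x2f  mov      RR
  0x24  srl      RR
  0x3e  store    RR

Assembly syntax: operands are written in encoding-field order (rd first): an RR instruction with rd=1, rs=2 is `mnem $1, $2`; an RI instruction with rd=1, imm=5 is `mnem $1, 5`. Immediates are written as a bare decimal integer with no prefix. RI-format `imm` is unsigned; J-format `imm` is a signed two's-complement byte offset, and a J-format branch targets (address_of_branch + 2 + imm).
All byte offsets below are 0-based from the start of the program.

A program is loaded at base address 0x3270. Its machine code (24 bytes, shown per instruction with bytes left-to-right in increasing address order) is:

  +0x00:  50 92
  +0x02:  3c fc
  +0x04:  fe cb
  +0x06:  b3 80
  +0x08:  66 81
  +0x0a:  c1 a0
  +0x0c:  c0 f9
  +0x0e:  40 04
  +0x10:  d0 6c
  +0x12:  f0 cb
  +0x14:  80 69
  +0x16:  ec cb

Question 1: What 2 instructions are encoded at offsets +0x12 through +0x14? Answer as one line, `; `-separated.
[12] f0 cb → 0xcbf0
  opcode bits[15:10]=0x32: bl/J
  [9:0] imm=1008 (s10→-16) = -16
[14] 80 69 → 0x6980
  opcode bits[15:10]=0x1a: pop/R
  [9:7] rd=3 = $3

bl -16; pop $3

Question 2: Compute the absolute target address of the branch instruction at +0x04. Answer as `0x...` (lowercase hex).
+0x04: fe cb ⇒ word 0xcbfe (little)
  opcode bits[15:10]=0x32: bl/J
  [9:0] imm=1022 (s10→-2) = -2
  target = base 0x3270 + off 0x04 + 2 + imm -2 = 0x3274

0x3274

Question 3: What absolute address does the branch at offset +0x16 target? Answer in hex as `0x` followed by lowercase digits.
+0x16: ec cb ⇒ word 0xcbec (little)
  top 6b → 0x32 → bl [J]
  imm: (w>>0)&0x3ff=0x3ec (s10→-20) → -20
  target = base 0x3270 + off 0x16 + 2 + imm -20 = 0x3274

0x3274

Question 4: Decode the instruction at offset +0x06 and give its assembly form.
sbi $1, 51

[06] b3 80 → 0x80b3
  opcode bits[15:10]=0x20: sbi/RI
  rd@[9:7]=0x1 ⇒ $1
  imm@[6:0]=0x33 ⇒ 51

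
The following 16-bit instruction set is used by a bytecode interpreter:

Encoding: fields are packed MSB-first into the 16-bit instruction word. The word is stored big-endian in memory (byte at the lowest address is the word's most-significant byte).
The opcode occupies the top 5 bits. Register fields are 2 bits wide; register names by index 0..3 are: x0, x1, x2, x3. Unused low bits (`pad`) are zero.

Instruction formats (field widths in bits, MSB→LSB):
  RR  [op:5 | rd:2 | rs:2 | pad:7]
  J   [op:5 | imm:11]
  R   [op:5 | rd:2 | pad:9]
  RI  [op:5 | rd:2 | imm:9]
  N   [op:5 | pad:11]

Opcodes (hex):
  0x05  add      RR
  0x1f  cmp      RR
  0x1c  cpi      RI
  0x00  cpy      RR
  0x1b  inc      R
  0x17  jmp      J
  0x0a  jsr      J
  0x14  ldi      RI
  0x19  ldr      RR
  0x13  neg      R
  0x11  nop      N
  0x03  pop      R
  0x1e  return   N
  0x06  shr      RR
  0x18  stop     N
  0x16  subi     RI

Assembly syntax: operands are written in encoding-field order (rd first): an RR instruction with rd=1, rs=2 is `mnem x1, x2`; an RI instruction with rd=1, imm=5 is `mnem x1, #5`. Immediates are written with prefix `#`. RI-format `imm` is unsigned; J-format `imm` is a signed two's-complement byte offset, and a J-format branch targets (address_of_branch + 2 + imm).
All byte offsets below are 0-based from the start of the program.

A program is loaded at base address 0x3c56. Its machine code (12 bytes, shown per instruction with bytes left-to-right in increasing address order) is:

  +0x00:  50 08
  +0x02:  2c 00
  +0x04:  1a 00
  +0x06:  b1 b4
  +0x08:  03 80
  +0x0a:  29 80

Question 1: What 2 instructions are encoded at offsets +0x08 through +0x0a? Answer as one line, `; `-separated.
off 0x08: read 03 80 as big → 0x0380
  op=0x0380>>11=0x0 ⇒ cpy (RR)
  rd: (w>>9)&0x3=0x1 → x1
  rs: (w>>7)&0x3=0x3 → x3
off 0x0a: read 29 80 as big → 0x2980
  op=0x2980>>11=0x5 ⇒ add (RR)
  rd: (w>>9)&0x3=0x0 → x0
  rs: (w>>7)&0x3=0x3 → x3

cpy x1, x3; add x0, x3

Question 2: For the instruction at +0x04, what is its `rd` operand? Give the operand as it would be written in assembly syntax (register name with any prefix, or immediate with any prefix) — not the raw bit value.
x1

off 0x04: read 1a 00 as big → 0x1a00
  op=0x1a00>>11=0x3 ⇒ pop (R)
  [10:9] rd=1 = x1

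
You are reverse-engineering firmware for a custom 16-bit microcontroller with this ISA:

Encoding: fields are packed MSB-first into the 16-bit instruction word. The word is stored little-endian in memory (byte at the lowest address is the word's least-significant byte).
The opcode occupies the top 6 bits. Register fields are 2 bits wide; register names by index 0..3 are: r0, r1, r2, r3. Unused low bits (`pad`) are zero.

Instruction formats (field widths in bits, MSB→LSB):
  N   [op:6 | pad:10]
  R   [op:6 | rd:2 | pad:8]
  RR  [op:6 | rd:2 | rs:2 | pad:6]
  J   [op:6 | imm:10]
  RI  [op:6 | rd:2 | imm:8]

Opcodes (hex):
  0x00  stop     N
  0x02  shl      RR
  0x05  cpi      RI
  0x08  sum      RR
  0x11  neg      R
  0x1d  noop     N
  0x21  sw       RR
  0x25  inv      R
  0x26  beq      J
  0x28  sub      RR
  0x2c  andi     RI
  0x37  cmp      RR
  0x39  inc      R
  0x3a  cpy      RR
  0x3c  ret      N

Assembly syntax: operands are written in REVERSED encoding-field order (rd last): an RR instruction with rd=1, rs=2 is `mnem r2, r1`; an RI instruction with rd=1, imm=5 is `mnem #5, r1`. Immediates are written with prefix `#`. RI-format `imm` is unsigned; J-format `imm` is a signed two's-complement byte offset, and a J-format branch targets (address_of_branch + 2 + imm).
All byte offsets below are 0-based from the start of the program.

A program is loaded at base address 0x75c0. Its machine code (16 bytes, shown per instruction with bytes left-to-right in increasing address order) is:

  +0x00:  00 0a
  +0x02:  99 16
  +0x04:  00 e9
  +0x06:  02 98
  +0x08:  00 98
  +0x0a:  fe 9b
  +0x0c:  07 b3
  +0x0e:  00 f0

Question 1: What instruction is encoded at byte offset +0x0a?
beq #-2

[0a] fe 9b → 0x9bfe
  opcode bits[15:10]=0x26: beq/J
  imm@[9:0]=0x3fe (s10→-2) ⇒ #-2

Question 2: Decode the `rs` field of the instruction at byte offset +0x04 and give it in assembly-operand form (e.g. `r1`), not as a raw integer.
r0

[04] 00 e9 → 0xe900
  op=0xe900>>10=0x3a ⇒ cpy (RR)
  rd@[9:8]=0x1 ⇒ r1
  rs@[7:6]=0x0 ⇒ r0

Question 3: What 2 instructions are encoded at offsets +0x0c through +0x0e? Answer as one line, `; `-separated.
andi #7, r3; ret

off 0x0c: read 07 b3 as little → 0xb307
  top 6b → 0x2c → andi [RI]
  rd: (w>>8)&0x3=0x3 → r3
  imm: (w>>0)&0xff=0x7 → #7
off 0x0e: read 00 f0 as little → 0xf000
  top 6b → 0x3c → ret [N]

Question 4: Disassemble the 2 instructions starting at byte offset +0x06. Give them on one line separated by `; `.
@+06  little-endian(02 98) = 0x9802
  opcode bits[15:10]=0x26: beq/J
  [9:0] imm=2 = #2
@+08  little-endian(00 98) = 0x9800
  opcode bits[15:10]=0x26: beq/J
  [9:0] imm=0 = #0

beq #2; beq #0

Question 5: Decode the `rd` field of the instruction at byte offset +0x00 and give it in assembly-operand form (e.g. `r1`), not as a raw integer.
[00] 00 0a → 0x0a00
  op=0x0a00>>10=0x2 ⇒ shl (RR)
  [9:8] rd=2 = r2
  [7:6] rs=0 = r0

r2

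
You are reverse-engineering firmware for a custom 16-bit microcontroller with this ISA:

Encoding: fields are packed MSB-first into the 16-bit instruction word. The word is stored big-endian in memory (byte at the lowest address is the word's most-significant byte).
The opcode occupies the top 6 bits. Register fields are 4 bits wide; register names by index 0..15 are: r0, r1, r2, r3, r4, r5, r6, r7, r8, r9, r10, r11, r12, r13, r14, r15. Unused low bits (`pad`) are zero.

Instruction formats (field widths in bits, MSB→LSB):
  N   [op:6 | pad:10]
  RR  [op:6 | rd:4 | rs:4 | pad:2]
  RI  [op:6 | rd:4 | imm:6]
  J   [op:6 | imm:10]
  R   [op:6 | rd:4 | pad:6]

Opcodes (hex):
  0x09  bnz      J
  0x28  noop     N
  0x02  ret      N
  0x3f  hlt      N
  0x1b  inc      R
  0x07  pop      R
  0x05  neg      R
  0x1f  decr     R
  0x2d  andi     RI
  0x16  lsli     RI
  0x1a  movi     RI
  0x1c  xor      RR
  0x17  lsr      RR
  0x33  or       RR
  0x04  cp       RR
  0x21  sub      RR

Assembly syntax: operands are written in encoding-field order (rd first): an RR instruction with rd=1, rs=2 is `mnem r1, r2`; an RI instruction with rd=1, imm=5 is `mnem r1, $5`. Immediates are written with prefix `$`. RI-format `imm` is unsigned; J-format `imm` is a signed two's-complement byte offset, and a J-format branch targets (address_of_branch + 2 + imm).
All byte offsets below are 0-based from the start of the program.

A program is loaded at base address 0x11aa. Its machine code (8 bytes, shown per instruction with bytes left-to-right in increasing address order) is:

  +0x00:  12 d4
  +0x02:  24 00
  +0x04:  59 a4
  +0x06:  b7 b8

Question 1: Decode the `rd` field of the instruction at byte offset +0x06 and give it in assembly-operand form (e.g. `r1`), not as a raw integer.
r14

@+06  big-endian(b7 b8) = 0xb7b8
  op=0xb7b8>>10=0x2d ⇒ andi (RI)
  rd: (w>>6)&0xf=0xe → r14
  imm: (w>>0)&0x3f=0x38 → $56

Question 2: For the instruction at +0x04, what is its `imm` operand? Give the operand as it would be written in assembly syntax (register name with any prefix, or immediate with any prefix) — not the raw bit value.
+0x04: 59 a4 ⇒ word 0x59a4 (big)
  top 6b → 0x16 → lsli [RI]
  [9:6] rd=6 = r6
  [5:0] imm=36 = $36

$36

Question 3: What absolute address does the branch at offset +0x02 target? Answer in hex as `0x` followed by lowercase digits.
off 0x02: read 24 00 as big → 0x2400
  top 6b → 0x9 → bnz [J]
  imm@[9:0]=0x0 ⇒ $0
  target = base 0x11aa + off 0x02 + 2 + imm 0 = 0x11ae

0x11ae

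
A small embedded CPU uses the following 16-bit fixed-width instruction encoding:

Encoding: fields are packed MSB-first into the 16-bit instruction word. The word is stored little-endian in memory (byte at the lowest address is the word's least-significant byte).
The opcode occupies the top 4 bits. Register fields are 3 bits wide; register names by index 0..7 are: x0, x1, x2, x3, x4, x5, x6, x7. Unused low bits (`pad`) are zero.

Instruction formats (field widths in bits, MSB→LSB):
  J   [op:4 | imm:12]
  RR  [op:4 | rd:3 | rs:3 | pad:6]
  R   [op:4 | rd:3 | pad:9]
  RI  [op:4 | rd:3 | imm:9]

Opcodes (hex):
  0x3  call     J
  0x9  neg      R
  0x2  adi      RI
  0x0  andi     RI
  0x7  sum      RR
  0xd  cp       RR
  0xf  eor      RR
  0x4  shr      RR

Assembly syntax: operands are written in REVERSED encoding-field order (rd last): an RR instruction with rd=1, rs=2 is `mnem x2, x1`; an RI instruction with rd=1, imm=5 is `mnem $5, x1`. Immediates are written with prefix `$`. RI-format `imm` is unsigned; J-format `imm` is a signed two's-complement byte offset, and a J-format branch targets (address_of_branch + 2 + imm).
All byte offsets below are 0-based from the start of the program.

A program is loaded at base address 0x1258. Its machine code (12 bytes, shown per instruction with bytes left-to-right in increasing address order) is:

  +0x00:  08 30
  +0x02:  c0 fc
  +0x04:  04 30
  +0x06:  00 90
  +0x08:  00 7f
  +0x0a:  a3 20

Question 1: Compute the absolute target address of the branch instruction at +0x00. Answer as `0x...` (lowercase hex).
0x1262

off 0x00: read 08 30 as little → 0x3008
  opcode bits[15:12]=0x3: call/J
  imm@[11:0]=0x8 ⇒ $8
  target = base 0x1258 + off 0x00 + 2 + imm 8 = 0x1262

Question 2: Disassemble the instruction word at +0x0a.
[0a] a3 20 → 0x20a3
  op=0x20a3>>12=0x2 ⇒ adi (RI)
  rd@[11:9]=0x0 ⇒ x0
  imm@[8:0]=0xa3 ⇒ $163

adi $163, x0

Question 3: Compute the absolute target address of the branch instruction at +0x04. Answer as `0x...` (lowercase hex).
off 0x04: read 04 30 as little → 0x3004
  opcode bits[15:12]=0x3: call/J
  imm@[11:0]=0x4 ⇒ $4
  target = base 0x1258 + off 0x04 + 2 + imm 4 = 0x1262

0x1262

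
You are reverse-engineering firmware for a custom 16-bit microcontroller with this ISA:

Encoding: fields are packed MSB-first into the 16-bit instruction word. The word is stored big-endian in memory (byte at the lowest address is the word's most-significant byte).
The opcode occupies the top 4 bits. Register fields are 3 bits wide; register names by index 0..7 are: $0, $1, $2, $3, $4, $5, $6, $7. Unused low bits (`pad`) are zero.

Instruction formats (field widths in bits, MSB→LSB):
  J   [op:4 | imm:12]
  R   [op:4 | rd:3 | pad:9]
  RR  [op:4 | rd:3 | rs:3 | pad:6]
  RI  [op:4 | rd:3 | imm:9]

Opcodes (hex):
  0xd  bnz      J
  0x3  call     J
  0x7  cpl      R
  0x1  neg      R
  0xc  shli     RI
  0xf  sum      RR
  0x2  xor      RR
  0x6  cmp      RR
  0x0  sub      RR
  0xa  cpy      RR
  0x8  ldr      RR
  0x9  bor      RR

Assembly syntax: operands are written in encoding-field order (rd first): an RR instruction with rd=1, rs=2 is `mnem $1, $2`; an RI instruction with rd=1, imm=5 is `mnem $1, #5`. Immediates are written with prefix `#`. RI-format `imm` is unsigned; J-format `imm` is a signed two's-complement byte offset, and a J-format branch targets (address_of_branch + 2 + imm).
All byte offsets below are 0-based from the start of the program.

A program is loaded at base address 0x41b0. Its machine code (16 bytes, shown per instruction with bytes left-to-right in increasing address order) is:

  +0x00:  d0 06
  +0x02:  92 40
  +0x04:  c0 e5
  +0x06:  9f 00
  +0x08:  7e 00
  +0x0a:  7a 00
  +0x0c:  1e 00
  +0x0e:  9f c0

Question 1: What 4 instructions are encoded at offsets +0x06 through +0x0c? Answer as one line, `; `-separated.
bor $7, $4; cpl $7; cpl $5; neg $7

+0x06: 9f 00 ⇒ word 0x9f00 (big)
  top 4b → 0x9 → bor [RR]
  rd: (w>>9)&0x7=0x7 → $7
  rs: (w>>6)&0x7=0x4 → $4
+0x08: 7e 00 ⇒ word 0x7e00 (big)
  top 4b → 0x7 → cpl [R]
  rd: (w>>9)&0x7=0x7 → $7
+0x0a: 7a 00 ⇒ word 0x7a00 (big)
  top 4b → 0x7 → cpl [R]
  rd: (w>>9)&0x7=0x5 → $5
+0x0c: 1e 00 ⇒ word 0x1e00 (big)
  top 4b → 0x1 → neg [R]
  rd: (w>>9)&0x7=0x7 → $7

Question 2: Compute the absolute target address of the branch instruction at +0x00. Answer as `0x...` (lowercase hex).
0x41b8

@+00  big-endian(d0 06) = 0xd006
  top 4b → 0xd → bnz [J]
  imm@[11:0]=0x6 ⇒ #6
  target = base 0x41b0 + off 0x00 + 2 + imm 6 = 0x41b8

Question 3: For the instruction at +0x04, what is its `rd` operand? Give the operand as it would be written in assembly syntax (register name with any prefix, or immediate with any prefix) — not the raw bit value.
$0

[04] c0 e5 → 0xc0e5
  op=0xc0e5>>12=0xc ⇒ shli (RI)
  rd@[11:9]=0x0 ⇒ $0
  imm@[8:0]=0xe5 ⇒ #229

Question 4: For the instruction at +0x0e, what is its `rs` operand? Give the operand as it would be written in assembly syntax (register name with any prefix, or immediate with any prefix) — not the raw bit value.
+0x0e: 9f c0 ⇒ word 0x9fc0 (big)
  op=0x9fc0>>12=0x9 ⇒ bor (RR)
  rd@[11:9]=0x7 ⇒ $7
  rs@[8:6]=0x7 ⇒ $7

$7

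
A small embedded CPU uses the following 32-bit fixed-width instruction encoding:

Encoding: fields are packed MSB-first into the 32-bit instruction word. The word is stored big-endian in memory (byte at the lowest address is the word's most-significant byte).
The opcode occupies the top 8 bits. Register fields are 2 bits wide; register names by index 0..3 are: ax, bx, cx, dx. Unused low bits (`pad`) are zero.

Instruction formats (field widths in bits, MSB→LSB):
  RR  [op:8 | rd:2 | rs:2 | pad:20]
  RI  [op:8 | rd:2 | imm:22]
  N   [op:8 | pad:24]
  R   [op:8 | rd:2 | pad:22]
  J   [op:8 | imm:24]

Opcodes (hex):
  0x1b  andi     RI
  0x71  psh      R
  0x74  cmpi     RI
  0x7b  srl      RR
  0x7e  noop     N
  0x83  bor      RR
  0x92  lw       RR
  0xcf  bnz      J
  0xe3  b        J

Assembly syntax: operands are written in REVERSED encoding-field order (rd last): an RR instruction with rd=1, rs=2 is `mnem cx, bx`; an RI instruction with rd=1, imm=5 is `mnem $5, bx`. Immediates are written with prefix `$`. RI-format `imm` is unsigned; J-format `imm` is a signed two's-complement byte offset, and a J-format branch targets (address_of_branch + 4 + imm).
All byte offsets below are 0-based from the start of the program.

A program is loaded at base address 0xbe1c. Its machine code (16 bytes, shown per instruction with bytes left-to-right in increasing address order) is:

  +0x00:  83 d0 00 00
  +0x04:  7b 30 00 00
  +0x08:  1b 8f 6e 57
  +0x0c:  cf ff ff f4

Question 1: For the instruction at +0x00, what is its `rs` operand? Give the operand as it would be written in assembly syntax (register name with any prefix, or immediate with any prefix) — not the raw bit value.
bx

[00] 83 d0 00 00 → 0x83d00000
  top 8b → 0x83 → bor [RR]
  rd: (w>>22)&0x3=0x3 → dx
  rs: (w>>20)&0x3=0x1 → bx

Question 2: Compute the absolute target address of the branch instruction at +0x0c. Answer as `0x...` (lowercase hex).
+0x0c: cf ff ff f4 ⇒ word 0xcffffff4 (big)
  op=0xcffffff4>>24=0xcf ⇒ bnz (J)
  [23:0] imm=16777204 (s24→-12) = $-12
  target = base 0xbe1c + off 0x0c + 4 + imm -12 = 0xbe20

0xbe20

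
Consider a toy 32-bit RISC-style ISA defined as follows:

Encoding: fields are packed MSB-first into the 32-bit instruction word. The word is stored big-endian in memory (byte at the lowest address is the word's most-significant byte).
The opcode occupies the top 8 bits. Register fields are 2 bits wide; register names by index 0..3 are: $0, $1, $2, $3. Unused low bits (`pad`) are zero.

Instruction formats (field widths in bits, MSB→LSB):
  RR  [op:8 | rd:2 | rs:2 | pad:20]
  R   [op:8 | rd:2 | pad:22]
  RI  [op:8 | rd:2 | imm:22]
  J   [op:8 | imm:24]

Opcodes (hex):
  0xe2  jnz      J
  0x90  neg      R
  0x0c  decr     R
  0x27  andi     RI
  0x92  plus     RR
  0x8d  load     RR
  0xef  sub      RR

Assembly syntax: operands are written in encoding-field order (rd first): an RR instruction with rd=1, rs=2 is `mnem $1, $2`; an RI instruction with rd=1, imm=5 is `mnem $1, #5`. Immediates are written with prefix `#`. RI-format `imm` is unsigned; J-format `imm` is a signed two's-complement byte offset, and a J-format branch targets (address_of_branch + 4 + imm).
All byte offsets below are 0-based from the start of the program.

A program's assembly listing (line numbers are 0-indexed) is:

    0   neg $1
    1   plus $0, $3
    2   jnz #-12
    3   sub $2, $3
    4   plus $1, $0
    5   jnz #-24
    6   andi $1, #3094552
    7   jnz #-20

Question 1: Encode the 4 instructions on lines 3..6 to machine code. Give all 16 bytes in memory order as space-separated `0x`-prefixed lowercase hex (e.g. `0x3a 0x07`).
3. sub fields op=0xef:8|rd=2:2|rs=3:2|pad=0:20 → word efb00000h → ef b0 00 00
4. plus fields op=0x92:8|rd=1:2|rs=0:2|pad=0:20 → word 92400000h → 92 40 00 00
5. jnz fields op=0xe2:8|imm=-24:24 → word e2ffffe8h → e2 ff ff e8
6. andi fields op=0x27:8|rd=1:2|imm=3094552:22 → word 276f3818h → 27 6f 38 18

0xef 0xb0 0x00 0x00 0x92 0x40 0x00 0x00 0xe2 0xff 0xff 0xe8 0x27 0x6f 0x38 0x18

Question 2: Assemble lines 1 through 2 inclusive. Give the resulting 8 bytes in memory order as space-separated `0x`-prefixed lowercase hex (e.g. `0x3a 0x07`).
0x92 0x30 0x00 0x00 0xe2 0xff 0xff 0xf4

line 1 (plus): pack op=0x92:8|rd=0:2|rs=3:2|pad=0:20 = 0x92300000; big→ 92 30 00 00
line 2 (jnz): pack op=0xe2:8|imm=-12:24 = 0xe2fffff4; big→ e2 ff ff f4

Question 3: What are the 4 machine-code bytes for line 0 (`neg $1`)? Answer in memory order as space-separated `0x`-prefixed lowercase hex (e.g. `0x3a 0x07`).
0x90 0x40 0x00 0x00

L0: neg op=0x90:8|rd=1:2|pad=0:22 ⇒ 0x90400000 ⇒ big 90 40 00 00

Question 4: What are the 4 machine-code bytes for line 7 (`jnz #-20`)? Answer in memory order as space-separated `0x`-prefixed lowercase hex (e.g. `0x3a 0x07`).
line 7 (jnz): pack op=0xe2:8|imm=-20:24 = 0xe2ffffec; big→ e2 ff ff ec

0xe2 0xff 0xff 0xec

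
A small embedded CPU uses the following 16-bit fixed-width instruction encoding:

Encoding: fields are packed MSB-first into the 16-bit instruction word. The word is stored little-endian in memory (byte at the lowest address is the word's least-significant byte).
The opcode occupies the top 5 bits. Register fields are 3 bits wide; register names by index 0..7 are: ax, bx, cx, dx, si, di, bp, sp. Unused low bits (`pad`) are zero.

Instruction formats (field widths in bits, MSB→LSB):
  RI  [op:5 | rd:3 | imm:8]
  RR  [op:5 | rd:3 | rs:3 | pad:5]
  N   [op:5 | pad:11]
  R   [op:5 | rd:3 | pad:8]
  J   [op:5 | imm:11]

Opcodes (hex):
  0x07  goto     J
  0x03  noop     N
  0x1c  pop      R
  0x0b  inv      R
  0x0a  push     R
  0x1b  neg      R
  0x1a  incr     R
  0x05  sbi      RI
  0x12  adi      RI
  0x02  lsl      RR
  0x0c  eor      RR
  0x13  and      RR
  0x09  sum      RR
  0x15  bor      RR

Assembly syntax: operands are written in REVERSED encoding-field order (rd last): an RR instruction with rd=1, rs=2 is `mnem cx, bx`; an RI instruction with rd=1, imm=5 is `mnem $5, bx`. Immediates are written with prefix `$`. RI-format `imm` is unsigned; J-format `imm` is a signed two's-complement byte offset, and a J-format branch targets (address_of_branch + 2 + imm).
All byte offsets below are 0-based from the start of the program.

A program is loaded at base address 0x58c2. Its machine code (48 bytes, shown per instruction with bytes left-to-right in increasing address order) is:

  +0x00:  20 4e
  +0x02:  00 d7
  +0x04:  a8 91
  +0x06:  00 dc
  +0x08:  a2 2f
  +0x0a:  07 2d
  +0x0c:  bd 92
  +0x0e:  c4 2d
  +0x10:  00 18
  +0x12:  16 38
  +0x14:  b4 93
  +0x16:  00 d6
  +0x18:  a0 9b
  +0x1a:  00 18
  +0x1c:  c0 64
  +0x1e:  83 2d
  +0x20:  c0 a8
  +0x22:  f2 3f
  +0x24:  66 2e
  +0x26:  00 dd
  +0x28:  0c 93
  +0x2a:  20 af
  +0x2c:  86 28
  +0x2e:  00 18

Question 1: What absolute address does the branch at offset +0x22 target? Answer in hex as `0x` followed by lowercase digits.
0x58d8

[22] f2 3f → 0x3ff2
  opcode bits[15:11]=0x7: goto/J
  [10:0] imm=2034 (s11→-14) = $-14
  target = base 0x58c2 + off 0x22 + 2 + imm -14 = 0x58d8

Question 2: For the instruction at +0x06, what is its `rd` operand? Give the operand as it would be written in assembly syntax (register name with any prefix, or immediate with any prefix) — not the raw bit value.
si

+0x06: 00 dc ⇒ word 0xdc00 (little)
  op=0xdc00>>11=0x1b ⇒ neg (R)
  rd: (w>>8)&0x7=0x4 → si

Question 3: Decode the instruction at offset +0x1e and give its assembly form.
[1e] 83 2d → 0x2d83
  opcode bits[15:11]=0x5: sbi/RI
  rd@[10:8]=0x5 ⇒ di
  imm@[7:0]=0x83 ⇒ $131

sbi $131, di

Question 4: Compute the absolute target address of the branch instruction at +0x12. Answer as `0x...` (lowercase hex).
0x58ec

[12] 16 38 → 0x3816
  top 5b → 0x7 → goto [J]
  imm: (w>>0)&0x7ff=0x16 → $22
  target = base 0x58c2 + off 0x12 + 2 + imm 22 = 0x58ec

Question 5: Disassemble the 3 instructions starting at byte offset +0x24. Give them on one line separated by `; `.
off 0x24: read 66 2e as little → 0x2e66
  op=0x2e66>>11=0x5 ⇒ sbi (RI)
  rd: (w>>8)&0x7=0x6 → bp
  imm: (w>>0)&0xff=0x66 → $102
off 0x26: read 00 dd as little → 0xdd00
  op=0xdd00>>11=0x1b ⇒ neg (R)
  rd: (w>>8)&0x7=0x5 → di
off 0x28: read 0c 93 as little → 0x930c
  op=0x930c>>11=0x12 ⇒ adi (RI)
  rd: (w>>8)&0x7=0x3 → dx
  imm: (w>>0)&0xff=0xc → $12

sbi $102, bp; neg di; adi $12, dx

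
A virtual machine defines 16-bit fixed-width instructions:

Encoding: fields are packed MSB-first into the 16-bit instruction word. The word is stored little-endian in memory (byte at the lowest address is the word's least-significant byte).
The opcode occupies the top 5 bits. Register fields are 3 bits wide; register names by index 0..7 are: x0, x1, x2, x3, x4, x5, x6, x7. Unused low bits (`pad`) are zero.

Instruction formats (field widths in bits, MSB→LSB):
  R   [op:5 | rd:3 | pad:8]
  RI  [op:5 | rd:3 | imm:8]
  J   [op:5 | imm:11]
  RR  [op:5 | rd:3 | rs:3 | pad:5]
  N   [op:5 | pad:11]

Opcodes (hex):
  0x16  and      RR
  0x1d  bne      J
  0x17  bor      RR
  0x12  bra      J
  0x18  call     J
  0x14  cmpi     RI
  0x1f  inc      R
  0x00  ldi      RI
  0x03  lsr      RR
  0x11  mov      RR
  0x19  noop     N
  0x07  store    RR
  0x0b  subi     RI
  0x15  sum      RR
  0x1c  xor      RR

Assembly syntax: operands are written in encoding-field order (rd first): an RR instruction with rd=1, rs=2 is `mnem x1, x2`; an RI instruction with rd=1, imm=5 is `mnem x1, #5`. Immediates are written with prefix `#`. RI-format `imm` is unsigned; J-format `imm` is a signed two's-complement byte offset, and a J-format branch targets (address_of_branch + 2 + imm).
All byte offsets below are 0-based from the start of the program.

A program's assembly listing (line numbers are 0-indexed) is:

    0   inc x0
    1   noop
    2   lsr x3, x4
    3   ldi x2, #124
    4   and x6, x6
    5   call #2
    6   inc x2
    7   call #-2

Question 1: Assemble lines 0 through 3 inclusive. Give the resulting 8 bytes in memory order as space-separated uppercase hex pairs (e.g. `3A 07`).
line 0 (inc): pack op=0x1f:5|rd=0:3|pad=0:8 = 0xf800; little→ 00 f8
line 1 (noop): pack op=0x19:5|pad=0:11 = 0xc800; little→ 00 c8
line 2 (lsr): pack op=0x3:5|rd=3:3|rs=4:3|pad=0:5 = 0x1b80; little→ 80 1b
line 3 (ldi): pack op=0x0:5|rd=2:3|imm=124:8 = 0x027c; little→ 7c 02

00 F8 00 C8 80 1B 7C 02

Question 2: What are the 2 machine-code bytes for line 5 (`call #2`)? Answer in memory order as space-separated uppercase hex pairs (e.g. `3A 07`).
02 C0

L5: call op=0x18:5|imm=2:11 ⇒ 0xc002 ⇒ little 02 c0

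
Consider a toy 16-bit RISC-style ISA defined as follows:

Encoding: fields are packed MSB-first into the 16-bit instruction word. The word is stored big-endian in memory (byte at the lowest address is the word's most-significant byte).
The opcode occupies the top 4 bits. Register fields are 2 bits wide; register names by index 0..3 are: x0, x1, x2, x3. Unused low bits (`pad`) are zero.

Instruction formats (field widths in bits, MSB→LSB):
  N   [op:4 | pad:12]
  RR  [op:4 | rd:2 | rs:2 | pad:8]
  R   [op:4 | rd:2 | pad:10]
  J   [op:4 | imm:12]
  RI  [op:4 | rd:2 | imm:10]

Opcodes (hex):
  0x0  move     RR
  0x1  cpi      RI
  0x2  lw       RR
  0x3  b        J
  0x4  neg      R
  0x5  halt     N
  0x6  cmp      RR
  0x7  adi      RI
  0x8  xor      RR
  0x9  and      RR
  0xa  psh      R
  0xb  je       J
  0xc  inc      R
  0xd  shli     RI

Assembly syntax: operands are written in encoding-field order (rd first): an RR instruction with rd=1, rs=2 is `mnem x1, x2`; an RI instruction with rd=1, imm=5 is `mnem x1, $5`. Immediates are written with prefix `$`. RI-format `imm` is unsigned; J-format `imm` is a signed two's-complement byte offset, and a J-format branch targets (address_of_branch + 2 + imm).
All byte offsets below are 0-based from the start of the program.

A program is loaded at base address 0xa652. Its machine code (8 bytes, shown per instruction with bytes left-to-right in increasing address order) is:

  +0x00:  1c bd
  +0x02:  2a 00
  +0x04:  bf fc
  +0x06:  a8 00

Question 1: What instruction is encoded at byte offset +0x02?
+0x02: 2a 00 ⇒ word 0x2a00 (big)
  opcode bits[15:12]=0x2: lw/RR
  rd: (w>>10)&0x3=0x2 → x2
  rs: (w>>8)&0x3=0x2 → x2

lw x2, x2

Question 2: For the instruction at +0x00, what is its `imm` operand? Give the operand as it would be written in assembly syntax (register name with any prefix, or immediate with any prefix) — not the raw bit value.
$189

off 0x00: read 1c bd as big → 0x1cbd
  opcode bits[15:12]=0x1: cpi/RI
  [11:10] rd=3 = x3
  [9:0] imm=189 = $189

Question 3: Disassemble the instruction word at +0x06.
@+06  big-endian(a8 00) = 0xa800
  op=0xa800>>12=0xa ⇒ psh (R)
  rd: (w>>10)&0x3=0x2 → x2

psh x2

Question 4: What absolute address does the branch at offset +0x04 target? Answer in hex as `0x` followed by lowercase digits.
0xa654

[04] bf fc → 0xbffc
  opcode bits[15:12]=0xb: je/J
  imm: (w>>0)&0xfff=0xffc (s12→-4) → $-4
  target = base 0xa652 + off 0x04 + 2 + imm -4 = 0xa654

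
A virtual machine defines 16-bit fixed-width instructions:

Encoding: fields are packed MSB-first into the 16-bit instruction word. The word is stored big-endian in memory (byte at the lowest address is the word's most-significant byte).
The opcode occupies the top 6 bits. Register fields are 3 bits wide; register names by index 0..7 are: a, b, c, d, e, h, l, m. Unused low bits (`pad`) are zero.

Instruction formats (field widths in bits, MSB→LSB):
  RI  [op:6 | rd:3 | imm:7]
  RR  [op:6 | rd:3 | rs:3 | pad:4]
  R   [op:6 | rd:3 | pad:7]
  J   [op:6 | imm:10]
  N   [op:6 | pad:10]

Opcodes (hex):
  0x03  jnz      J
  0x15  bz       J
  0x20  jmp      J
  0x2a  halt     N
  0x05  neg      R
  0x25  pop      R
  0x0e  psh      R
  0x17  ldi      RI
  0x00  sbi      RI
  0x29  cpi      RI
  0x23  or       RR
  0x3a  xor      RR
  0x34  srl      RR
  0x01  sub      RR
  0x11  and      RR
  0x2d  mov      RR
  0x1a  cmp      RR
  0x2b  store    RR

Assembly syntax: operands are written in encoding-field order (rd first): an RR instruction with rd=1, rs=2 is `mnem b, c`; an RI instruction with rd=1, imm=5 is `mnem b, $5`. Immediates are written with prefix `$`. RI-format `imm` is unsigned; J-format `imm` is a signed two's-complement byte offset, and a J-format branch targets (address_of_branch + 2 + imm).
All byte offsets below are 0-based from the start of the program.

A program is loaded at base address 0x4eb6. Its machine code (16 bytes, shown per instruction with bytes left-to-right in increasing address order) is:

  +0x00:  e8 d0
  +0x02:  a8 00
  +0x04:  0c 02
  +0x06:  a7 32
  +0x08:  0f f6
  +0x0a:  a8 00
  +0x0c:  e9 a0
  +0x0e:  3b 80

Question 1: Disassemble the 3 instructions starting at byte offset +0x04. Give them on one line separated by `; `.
@+04  big-endian(0c 02) = 0x0c02
  opcode bits[15:10]=0x3: jnz/J
  imm@[9:0]=0x2 ⇒ $2
@+06  big-endian(a7 32) = 0xa732
  opcode bits[15:10]=0x29: cpi/RI
  rd@[9:7]=0x6 ⇒ l
  imm@[6:0]=0x32 ⇒ $50
@+08  big-endian(0f f6) = 0x0ff6
  opcode bits[15:10]=0x3: jnz/J
  imm@[9:0]=0x3f6 (s10→-10) ⇒ $-10

jnz $2; cpi l, $50; jnz $-10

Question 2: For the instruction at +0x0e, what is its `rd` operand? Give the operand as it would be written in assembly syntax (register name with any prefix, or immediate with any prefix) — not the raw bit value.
m

off 0x0e: read 3b 80 as big → 0x3b80
  opcode bits[15:10]=0xe: psh/R
  [9:7] rd=7 = m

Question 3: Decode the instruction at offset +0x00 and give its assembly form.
off 0x00: read e8 d0 as big → 0xe8d0
  op=0xe8d0>>10=0x3a ⇒ xor (RR)
  rd: (w>>7)&0x7=0x1 → b
  rs: (w>>4)&0x7=0x5 → h

xor b, h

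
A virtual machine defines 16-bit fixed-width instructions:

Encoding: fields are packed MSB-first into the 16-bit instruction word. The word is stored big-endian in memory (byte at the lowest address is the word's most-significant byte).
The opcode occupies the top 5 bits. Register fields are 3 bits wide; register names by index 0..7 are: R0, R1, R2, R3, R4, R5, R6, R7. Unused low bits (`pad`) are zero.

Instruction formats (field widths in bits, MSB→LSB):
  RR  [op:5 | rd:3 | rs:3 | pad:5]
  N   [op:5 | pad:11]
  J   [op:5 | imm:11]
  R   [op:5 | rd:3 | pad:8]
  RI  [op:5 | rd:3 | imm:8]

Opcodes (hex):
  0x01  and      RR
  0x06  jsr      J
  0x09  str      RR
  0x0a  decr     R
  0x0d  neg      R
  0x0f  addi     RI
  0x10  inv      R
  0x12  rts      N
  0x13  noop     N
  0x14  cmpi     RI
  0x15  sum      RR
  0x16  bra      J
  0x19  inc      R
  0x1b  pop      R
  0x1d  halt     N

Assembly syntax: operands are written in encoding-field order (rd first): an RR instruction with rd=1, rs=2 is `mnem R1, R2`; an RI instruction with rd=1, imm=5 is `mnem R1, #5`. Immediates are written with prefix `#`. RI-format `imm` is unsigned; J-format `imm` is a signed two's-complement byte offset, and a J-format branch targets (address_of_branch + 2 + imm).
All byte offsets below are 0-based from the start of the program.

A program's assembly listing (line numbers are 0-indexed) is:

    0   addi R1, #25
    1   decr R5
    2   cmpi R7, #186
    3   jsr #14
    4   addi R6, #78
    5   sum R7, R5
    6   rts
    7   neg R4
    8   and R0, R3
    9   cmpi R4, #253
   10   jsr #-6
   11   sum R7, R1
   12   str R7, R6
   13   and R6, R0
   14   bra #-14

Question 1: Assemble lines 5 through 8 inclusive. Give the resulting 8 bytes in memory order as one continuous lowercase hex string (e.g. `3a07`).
afa090006c000860

line 5 (sum): pack op=0x15:5|rd=7:3|rs=5:3|pad=0:5 = 0xafa0; big→ af a0
line 6 (rts): pack op=0x12:5|pad=0:11 = 0x9000; big→ 90 00
line 7 (neg): pack op=0xd:5|rd=4:3|pad=0:8 = 0x6c00; big→ 6c 00
line 8 (and): pack op=0x1:5|rd=0:3|rs=3:3|pad=0:5 = 0x0860; big→ 08 60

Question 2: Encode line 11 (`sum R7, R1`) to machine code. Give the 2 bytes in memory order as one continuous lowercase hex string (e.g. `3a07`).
line 11 (sum): pack op=0x15:5|rd=7:3|rs=1:3|pad=0:5 = 0xaf20; big→ af 20

af20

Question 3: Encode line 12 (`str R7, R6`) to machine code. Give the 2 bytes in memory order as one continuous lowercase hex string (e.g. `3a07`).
line 12 (str): pack op=0x9:5|rd=7:3|rs=6:3|pad=0:5 = 0x4fc0; big→ 4f c0

4fc0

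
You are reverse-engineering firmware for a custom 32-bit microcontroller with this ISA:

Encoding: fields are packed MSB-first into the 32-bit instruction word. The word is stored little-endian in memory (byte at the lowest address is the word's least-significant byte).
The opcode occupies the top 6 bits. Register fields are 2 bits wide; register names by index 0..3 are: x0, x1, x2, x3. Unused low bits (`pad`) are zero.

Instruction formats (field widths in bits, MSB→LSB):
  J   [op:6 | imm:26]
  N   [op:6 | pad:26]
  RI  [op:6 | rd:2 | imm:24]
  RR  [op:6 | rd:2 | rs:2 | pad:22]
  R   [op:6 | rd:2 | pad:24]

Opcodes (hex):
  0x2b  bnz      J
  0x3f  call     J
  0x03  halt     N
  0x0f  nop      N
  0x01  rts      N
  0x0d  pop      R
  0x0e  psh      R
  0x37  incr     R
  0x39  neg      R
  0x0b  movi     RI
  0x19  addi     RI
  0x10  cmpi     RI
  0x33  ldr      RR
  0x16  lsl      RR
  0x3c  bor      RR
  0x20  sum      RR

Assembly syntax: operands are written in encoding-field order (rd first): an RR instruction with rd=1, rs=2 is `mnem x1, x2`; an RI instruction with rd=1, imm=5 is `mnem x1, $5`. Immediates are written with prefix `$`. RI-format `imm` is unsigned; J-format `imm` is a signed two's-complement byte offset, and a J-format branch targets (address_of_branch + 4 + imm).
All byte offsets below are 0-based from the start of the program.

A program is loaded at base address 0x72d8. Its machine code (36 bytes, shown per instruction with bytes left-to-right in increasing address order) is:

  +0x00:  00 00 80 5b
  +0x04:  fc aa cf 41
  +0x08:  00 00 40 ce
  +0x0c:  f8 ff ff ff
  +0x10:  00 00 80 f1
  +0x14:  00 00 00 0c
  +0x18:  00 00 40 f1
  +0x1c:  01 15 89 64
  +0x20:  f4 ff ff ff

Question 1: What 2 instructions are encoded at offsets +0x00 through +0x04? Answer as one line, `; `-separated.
@+00  little-endian(00 00 80 5b) = 0x5b800000
  top 6b → 0x16 → lsl [RR]
  rd@[25:24]=0x3 ⇒ x3
  rs@[23:22]=0x2 ⇒ x2
@+04  little-endian(fc aa cf 41) = 0x41cfaafc
  top 6b → 0x10 → cmpi [RI]
  rd@[25:24]=0x1 ⇒ x1
  imm@[23:0]=0xcfaafc ⇒ $13609724

lsl x3, x2; cmpi x1, $13609724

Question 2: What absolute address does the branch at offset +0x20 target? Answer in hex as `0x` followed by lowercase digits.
off 0x20: read f4 ff ff ff as little → 0xfffffff4
  op=0xfffffff4>>26=0x3f ⇒ call (J)
  imm: (w>>0)&0x3ffffff=0x3fffff4 (s26→-12) → $-12
  target = base 0x72d8 + off 0x20 + 4 + imm -12 = 0x72f0

0x72f0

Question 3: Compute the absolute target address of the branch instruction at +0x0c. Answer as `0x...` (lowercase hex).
@+0c  little-endian(f8 ff ff ff) = 0xfffffff8
  opcode bits[31:26]=0x3f: call/J
  imm: (w>>0)&0x3ffffff=0x3fffff8 (s26→-8) → $-8
  target = base 0x72d8 + off 0x0c + 4 + imm -8 = 0x72e0

0x72e0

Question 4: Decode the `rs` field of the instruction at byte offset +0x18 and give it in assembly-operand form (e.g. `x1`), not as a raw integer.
x1

+0x18: 00 00 40 f1 ⇒ word 0xf1400000 (little)
  top 6b → 0x3c → bor [RR]
  rd@[25:24]=0x1 ⇒ x1
  rs@[23:22]=0x1 ⇒ x1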